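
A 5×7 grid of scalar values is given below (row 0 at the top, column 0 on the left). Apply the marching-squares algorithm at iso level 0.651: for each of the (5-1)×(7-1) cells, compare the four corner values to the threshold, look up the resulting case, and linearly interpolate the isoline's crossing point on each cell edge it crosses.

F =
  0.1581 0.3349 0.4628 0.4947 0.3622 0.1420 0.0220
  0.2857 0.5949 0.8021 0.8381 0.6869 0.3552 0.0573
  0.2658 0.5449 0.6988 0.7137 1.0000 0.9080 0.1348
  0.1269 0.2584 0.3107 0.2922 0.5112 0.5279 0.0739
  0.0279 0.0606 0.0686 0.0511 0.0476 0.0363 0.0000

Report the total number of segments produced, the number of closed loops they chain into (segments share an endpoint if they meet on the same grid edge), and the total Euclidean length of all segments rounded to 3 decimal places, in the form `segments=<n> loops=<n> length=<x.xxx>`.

cell (0,1): code 0100 → (0.555,2.000)–(1.000,1.271)
cell (0,2): code 1100 → (0.455,3.000)–(0.555,2.000)
cell (0,3): code 1100 → (0.889,4.000)–(0.455,3.000)
cell (0,4): code 1000 → (1.000,4.108)–(0.889,4.000)
cell (1,1): code 0110 → (1.000,1.271)–(2.000,1.689)
cell (1,4): code 1101 → (1.535,5.000)–(1.000,4.108)
cell (1,5): code 1000 → (2.000,5.332)–(1.535,5.000)
cell (2,1): code 0010 → (2.000,1.689)–(2.123,2.000)
cell (2,2): code 0011 → (2.123,2.000)–(2.149,3.000)
cell (2,3): code 0011 → (2.149,3.000)–(2.714,4.000)
cell (2,4): code 0011 → (2.714,4.000)–(2.676,5.000)
cell (2,5): code 0001 → (2.676,5.000)–(2.000,5.332)
total: 12 segments, chained into 1 closed loop(s), length Σ = 10.037230

segments=12 loops=1 length=10.037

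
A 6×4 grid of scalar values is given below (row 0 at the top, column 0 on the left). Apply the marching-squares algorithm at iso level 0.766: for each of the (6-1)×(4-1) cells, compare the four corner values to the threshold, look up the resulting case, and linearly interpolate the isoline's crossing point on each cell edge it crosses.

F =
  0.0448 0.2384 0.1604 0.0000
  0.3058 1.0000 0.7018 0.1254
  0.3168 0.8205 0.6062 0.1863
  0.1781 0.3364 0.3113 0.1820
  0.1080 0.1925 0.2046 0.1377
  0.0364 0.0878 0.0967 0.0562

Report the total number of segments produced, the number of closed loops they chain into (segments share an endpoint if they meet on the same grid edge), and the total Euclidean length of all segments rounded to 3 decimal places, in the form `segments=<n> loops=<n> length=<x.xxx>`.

cell (0,0): code 0100 → (0.693,1.000)–(1.000,0.663)
cell (0,1): code 1000 → (1.000,1.785)–(0.693,1.000)
cell (1,0): code 0110 → (1.000,0.663)–(2.000,0.892)
cell (1,1): code 1001 → (2.000,1.254)–(1.000,1.785)
cell (2,0): code 0010 → (2.000,0.892)–(2.113,1.000)
cell (2,1): code 0001 → (2.113,1.000)–(2.000,1.254)
total: 6 segments, chained into 1 closed loop(s), length Σ = 3.890887

segments=6 loops=1 length=3.891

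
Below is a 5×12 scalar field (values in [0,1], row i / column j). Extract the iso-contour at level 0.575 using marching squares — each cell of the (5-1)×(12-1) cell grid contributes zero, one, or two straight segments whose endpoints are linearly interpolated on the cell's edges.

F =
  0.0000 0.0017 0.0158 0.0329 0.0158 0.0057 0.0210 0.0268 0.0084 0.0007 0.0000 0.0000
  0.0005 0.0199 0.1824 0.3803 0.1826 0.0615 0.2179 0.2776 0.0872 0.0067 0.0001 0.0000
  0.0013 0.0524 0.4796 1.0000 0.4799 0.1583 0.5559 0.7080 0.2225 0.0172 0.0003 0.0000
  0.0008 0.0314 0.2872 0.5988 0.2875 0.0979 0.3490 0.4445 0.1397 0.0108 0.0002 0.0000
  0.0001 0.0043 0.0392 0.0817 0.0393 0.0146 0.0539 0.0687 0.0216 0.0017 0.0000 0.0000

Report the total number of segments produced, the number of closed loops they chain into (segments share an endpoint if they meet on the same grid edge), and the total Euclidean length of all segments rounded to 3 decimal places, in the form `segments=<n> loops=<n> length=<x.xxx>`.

segments=10 loops=2 length=7.725

cell (1,2): code 0100 → (1.314,3.000)–(2.000,2.183)
cell (1,3): code 1000 → (2.000,3.817)–(1.314,3.000)
cell (1,6): code 0100 → (1.691,7.000)–(2.000,6.126)
cell (1,7): code 1000 → (2.000,7.274)–(1.691,7.000)
cell (2,2): code 0110 → (2.000,2.183)–(3.000,2.924)
cell (2,3): code 1001 → (3.000,3.076)–(2.000,3.817)
cell (2,6): code 0010 → (2.000,6.126)–(2.505,7.000)
cell (2,7): code 0001 → (2.505,7.000)–(2.000,7.274)
cell (3,2): code 0010 → (3.000,2.924)–(3.046,3.000)
cell (3,3): code 0001 → (3.046,3.000)–(3.000,3.076)
total: 10 segments, chained into 2 closed loop(s), length Σ = 7.724631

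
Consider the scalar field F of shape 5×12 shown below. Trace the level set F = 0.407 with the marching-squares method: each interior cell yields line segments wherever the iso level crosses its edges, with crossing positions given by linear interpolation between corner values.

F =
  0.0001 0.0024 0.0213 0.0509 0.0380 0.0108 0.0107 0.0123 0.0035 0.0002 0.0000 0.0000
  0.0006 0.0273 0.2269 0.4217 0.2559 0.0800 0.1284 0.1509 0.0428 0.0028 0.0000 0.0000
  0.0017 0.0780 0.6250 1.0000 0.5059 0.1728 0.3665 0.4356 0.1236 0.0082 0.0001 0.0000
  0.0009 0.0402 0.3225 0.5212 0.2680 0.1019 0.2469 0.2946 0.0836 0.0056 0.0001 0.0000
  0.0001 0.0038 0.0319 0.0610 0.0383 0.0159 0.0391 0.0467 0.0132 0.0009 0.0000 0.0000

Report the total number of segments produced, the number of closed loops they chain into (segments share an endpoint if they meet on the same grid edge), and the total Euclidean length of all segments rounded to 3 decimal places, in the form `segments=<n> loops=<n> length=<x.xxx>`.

segments=16 loops=2 length=8.508

cell (0,2): code 0100 → (0.960,3.000)–(1.000,2.925)
cell (0,3): code 1000 → (1.000,3.089)–(0.960,3.000)
cell (1,1): code 0100 → (1.452,2.000)–(2.000,1.601)
cell (1,2): code 1110 → (1.000,2.925)–(1.452,2.000)
cell (1,3): code 1101 → (1.604,4.000)–(1.000,3.089)
cell (1,4): code 1000 → (2.000,4.297)–(1.604,4.000)
cell (1,6): code 0100 → (1.900,7.000)–(2.000,6.586)
cell (1,7): code 1000 → (2.000,7.092)–(1.900,7.000)
cell (2,1): code 0010 → (2.000,1.601)–(2.721,2.000)
cell (2,2): code 0111 → (2.721,2.000)–(3.000,2.425)
cell (2,3): code 1011 → (3.000,3.451)–(2.416,4.000)
cell (2,4): code 0001 → (2.416,4.000)–(2.000,4.297)
cell (2,6): code 0010 → (2.000,6.586)–(2.203,7.000)
cell (2,7): code 0001 → (2.203,7.000)–(2.000,7.092)
cell (3,2): code 0010 → (3.000,2.425)–(3.248,3.000)
cell (3,3): code 0001 → (3.248,3.000)–(3.000,3.451)
total: 16 segments, chained into 2 closed loop(s), length Σ = 8.508216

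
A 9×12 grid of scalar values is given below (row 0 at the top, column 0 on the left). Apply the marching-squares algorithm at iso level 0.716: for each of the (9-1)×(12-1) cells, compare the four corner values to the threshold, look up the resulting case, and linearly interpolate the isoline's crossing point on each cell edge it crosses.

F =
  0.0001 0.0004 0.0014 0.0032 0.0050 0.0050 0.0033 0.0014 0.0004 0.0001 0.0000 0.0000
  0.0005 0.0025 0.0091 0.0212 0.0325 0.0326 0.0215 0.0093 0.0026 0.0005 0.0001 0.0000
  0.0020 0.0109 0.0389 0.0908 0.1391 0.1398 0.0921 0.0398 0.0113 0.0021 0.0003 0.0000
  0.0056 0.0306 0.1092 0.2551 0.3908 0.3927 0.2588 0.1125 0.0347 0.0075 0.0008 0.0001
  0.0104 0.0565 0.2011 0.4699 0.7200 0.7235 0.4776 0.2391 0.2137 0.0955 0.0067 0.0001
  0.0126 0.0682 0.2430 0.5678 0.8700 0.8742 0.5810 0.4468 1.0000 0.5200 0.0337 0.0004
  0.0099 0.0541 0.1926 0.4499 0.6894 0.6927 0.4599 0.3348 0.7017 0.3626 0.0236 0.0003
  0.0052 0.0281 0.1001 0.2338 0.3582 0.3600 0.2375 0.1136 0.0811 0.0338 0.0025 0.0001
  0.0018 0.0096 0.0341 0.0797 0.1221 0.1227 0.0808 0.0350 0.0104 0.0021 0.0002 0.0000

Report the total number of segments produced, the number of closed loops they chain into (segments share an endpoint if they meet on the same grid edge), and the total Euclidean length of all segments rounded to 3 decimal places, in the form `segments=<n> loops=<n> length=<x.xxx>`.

segments=12 loops=2 length=9.838

cell (3,3): code 0100 → (3.988,4.000)–(4.000,3.984)
cell (3,4): code 1100 → (3.977,5.000)–(3.988,4.000)
cell (3,5): code 1000 → (4.000,5.031)–(3.977,5.000)
cell (4,3): code 0110 → (4.000,3.984)–(5.000,3.490)
cell (4,5): code 1001 → (5.000,5.540)–(4.000,5.031)
cell (4,7): code 0100 → (4.639,8.000)–(5.000,7.487)
cell (4,8): code 1000 → (5.000,8.592)–(4.639,8.000)
cell (5,3): code 0010 → (5.000,3.490)–(5.853,4.000)
cell (5,4): code 0011 → (5.853,4.000)–(5.872,5.000)
cell (5,5): code 0001 → (5.872,5.000)–(5.000,5.540)
cell (5,7): code 0010 → (5.000,7.487)–(5.952,8.000)
cell (5,8): code 0001 → (5.952,8.000)–(5.000,8.592)
total: 12 segments, chained into 2 closed loop(s), length Σ = 9.837613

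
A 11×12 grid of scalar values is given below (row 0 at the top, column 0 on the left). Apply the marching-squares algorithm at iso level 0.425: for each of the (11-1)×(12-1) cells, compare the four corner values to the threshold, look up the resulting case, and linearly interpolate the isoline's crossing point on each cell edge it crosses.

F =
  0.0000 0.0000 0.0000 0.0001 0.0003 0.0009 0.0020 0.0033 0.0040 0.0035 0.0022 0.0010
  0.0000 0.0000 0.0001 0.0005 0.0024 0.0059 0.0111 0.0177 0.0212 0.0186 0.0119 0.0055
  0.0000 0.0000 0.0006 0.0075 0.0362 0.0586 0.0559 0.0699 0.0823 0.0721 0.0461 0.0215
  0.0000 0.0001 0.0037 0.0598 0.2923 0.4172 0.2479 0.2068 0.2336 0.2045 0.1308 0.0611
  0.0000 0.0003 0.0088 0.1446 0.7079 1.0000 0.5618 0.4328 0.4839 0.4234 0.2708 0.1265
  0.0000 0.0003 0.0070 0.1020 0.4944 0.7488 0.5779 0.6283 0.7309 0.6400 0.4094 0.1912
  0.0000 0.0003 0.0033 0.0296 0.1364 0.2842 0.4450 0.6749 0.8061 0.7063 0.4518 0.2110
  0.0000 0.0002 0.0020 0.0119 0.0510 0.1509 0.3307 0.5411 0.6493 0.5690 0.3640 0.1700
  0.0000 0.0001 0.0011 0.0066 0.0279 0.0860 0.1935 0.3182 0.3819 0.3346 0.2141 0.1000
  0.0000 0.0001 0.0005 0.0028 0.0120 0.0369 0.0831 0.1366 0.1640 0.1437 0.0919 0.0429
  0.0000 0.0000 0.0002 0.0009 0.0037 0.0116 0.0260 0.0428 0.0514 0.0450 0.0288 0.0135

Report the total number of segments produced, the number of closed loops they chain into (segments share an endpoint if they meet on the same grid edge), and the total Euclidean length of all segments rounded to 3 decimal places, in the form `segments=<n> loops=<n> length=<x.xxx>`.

cell (3,3): code 0100 → (3.319,4.000)–(4.000,3.498)
cell (3,4): code 1100 → (3.013,5.000)–(3.319,4.000)
cell (3,5): code 1100 → (3.564,6.000)–(3.013,5.000)
cell (3,6): code 1100 → (3.965,7.000)–(3.564,6.000)
cell (3,7): code 1100 → (3.765,8.000)–(3.965,7.000)
cell (3,8): code 1000 → (4.000,8.974)–(3.765,8.000)
cell (4,3): code 0110 → (4.000,3.498)–(5.000,3.823)
cell (4,8): code 1101 → (4.007,9.000)–(4.000,8.974)
cell (4,9): code 1000 → (5.000,9.932)–(4.007,9.000)
cell (5,3): code 0010 → (5.000,3.823)–(5.194,4.000)
cell (5,4): code 0011 → (5.194,4.000)–(5.697,5.000)
cell (5,5): code 0111 → (5.697,5.000)–(6.000,5.876)
cell (5,9): code 1101 → (5.368,10.000)–(5.000,9.932)
cell (5,10): code 1000 → (6.000,10.111)–(5.368,10.000)
cell (6,5): code 0010 → (6.000,5.876)–(6.175,6.000)
cell (6,6): code 0111 → (6.175,6.000)–(7.000,6.448)
cell (6,9): code 1011 → (7.000,9.702)–(6.305,10.000)
cell (6,10): code 0001 → (6.305,10.000)–(6.000,10.111)
cell (7,6): code 0010 → (7.000,6.448)–(7.521,7.000)
cell (7,7): code 0011 → (7.521,7.000)–(7.839,8.000)
cell (7,8): code 0011 → (7.839,8.000)–(7.614,9.000)
cell (7,9): code 0001 → (7.614,9.000)–(7.000,9.702)
total: 22 segments, chained into 1 closed loop(s), length Σ = 17.898059

segments=22 loops=1 length=17.898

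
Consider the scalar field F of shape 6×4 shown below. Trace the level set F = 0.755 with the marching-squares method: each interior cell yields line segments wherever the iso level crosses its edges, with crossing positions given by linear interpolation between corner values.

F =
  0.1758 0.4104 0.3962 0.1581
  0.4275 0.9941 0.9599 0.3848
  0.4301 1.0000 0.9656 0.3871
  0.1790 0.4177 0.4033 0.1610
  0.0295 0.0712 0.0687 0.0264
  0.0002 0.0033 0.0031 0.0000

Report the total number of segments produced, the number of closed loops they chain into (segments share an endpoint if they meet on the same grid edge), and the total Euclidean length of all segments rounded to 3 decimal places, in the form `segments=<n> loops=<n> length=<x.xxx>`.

cell (0,0): code 0100 → (0.590,1.000)–(1.000,0.578)
cell (0,1): code 1100 → (0.637,2.000)–(0.590,1.000)
cell (0,2): code 1000 → (1.000,2.356)–(0.637,2.000)
cell (1,0): code 0110 → (1.000,0.578)–(2.000,0.570)
cell (1,2): code 1001 → (2.000,2.364)–(1.000,2.356)
cell (2,0): code 0010 → (2.000,0.570)–(2.421,1.000)
cell (2,1): code 0011 → (2.421,1.000)–(2.375,2.000)
cell (2,2): code 0001 → (2.375,2.000)–(2.000,2.364)
total: 8 segments, chained into 1 closed loop(s), length Σ = 6.223124

segments=8 loops=1 length=6.223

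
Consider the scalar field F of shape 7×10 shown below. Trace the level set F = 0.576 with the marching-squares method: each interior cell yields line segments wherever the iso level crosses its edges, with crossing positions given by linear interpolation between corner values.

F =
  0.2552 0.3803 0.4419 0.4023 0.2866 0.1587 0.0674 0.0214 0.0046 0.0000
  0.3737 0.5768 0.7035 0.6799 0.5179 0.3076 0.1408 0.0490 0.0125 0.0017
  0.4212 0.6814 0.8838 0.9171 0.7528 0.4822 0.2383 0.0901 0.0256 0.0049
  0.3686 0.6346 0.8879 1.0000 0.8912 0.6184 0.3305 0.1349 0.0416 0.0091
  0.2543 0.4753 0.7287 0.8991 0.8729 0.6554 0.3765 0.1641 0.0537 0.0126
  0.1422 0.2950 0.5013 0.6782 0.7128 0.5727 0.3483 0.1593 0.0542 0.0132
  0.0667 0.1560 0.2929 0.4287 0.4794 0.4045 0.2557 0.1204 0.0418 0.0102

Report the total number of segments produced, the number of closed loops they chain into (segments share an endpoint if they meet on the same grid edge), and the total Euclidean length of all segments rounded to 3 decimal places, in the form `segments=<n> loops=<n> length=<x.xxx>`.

segments=20 loops=1 length=15.040

cell (0,0): code 0100 → (0.996,1.000)–(1.000,0.996)
cell (0,1): code 1100 → (0.513,2.000)–(0.996,1.000)
cell (0,2): code 1100 → (0.626,3.000)–(0.513,2.000)
cell (0,3): code 1000 → (1.000,3.641)–(0.626,3.000)
cell (1,0): code 0110 → (1.000,0.996)–(2.000,0.595)
cell (1,3): code 1101 → (1.247,4.000)–(1.000,3.641)
cell (1,4): code 1000 → (2.000,4.653)–(1.247,4.000)
cell (2,0): code 0110 → (2.000,0.595)–(3.000,0.780)
cell (2,4): code 1101 → (2.689,5.000)–(2.000,4.653)
cell (2,5): code 1000 → (3.000,5.147)–(2.689,5.000)
cell (3,0): code 0010 → (3.000,0.780)–(3.368,1.000)
cell (3,1): code 0111 → (3.368,1.000)–(4.000,1.397)
cell (3,5): code 1001 → (4.000,5.285)–(3.000,5.147)
cell (4,1): code 0010 → (4.000,1.397)–(4.672,2.000)
cell (4,2): code 0111 → (4.672,2.000)–(5.000,2.422)
cell (4,4): code 1011 → (5.000,4.976)–(4.960,5.000)
cell (4,5): code 0001 → (4.960,5.000)–(4.000,5.285)
cell (5,2): code 0010 → (5.000,2.422)–(5.410,3.000)
cell (5,3): code 0011 → (5.410,3.000)–(5.586,4.000)
cell (5,4): code 0001 → (5.586,4.000)–(5.000,4.976)
total: 20 segments, chained into 1 closed loop(s), length Σ = 15.039783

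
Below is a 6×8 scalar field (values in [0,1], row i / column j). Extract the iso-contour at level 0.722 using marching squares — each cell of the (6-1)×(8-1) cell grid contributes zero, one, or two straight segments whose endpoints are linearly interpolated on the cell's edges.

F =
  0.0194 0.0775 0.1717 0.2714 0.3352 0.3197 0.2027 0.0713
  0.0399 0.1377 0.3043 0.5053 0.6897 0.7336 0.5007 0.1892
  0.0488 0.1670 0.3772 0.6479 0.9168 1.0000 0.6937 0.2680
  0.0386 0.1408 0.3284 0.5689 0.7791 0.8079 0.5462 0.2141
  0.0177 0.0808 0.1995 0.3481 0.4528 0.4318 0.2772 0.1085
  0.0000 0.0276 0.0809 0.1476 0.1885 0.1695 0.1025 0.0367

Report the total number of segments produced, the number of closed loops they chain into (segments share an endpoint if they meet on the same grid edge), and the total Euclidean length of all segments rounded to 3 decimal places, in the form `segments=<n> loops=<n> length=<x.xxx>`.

segments=10 loops=1 length=7.490

cell (0,4): code 0100 → (0.972,5.000)–(1.000,4.736)
cell (0,5): code 1000 → (1.000,5.050)–(0.972,5.000)
cell (1,3): code 0100 → (1.142,4.000)–(2.000,3.276)
cell (1,4): code 1110 → (1.000,4.736)–(1.142,4.000)
cell (1,5): code 1001 → (2.000,5.908)–(1.000,5.050)
cell (2,3): code 0110 → (2.000,3.276)–(3.000,3.728)
cell (2,5): code 1001 → (3.000,5.328)–(2.000,5.908)
cell (3,3): code 0010 → (3.000,3.728)–(3.175,4.000)
cell (3,4): code 0011 → (3.175,4.000)–(3.228,5.000)
cell (3,5): code 0001 → (3.228,5.000)–(3.000,5.328)
total: 10 segments, chained into 1 closed loop(s), length Σ = 7.490394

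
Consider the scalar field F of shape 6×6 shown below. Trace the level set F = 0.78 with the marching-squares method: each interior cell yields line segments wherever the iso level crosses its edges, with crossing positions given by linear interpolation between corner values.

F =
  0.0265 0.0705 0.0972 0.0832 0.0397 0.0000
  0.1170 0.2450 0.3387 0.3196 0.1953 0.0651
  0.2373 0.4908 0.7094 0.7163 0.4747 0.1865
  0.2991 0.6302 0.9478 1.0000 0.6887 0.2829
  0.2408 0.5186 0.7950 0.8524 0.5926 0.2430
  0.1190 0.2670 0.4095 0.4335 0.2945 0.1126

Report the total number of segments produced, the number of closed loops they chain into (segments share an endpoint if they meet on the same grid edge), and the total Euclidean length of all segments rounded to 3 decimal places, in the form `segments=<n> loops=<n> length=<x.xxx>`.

cell (2,1): code 0100 → (2.296,2.000)–(3.000,1.472)
cell (2,2): code 1100 → (2.225,3.000)–(2.296,2.000)
cell (2,3): code 1000 → (3.000,3.707)–(2.225,3.000)
cell (3,1): code 0110 → (3.000,1.472)–(4.000,1.946)
cell (3,3): code 1001 → (4.000,3.279)–(3.000,3.707)
cell (4,1): code 0010 → (4.000,1.946)–(4.039,2.000)
cell (4,2): code 0011 → (4.039,2.000)–(4.173,3.000)
cell (4,3): code 0001 → (4.173,3.000)–(4.000,3.279)
total: 8 segments, chained into 1 closed loop(s), length Σ = 6.529900

segments=8 loops=1 length=6.530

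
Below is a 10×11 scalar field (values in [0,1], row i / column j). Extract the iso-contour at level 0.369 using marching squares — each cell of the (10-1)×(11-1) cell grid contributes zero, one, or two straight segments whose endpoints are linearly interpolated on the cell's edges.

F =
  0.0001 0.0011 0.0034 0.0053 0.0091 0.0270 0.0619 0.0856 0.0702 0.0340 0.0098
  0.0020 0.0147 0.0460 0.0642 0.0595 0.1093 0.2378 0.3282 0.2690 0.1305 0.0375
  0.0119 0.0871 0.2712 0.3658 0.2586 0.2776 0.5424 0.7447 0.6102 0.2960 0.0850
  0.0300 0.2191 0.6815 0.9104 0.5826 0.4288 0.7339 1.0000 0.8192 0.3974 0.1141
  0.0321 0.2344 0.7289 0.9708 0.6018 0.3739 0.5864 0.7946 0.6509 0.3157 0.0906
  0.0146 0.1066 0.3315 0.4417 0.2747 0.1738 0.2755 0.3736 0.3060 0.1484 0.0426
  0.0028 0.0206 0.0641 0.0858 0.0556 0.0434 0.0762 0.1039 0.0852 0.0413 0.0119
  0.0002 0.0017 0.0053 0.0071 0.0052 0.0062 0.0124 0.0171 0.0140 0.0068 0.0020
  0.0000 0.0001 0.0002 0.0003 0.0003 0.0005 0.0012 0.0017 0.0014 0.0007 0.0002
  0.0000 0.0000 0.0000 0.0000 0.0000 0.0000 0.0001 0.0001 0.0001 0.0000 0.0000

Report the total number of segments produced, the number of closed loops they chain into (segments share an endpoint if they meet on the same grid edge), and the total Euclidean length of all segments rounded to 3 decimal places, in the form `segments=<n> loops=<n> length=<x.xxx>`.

segments=26 loops=1 length=20.885

cell (1,5): code 0100 → (1.431,6.000)–(2.000,5.345)
cell (1,6): code 1100 → (1.098,7.000)–(1.431,6.000)
cell (1,7): code 1100 → (1.293,8.000)–(1.098,7.000)
cell (1,8): code 1000 → (2.000,8.768)–(1.293,8.000)
cell (2,1): code 0100 → (2.238,2.000)–(3.000,1.324)
cell (2,2): code 1100 → (2.006,3.000)–(2.238,2.000)
cell (2,3): code 1100 → (2.341,4.000)–(2.006,3.000)
cell (2,4): code 1100 → (2.604,5.000)–(2.341,4.000)
cell (2,5): code 1110 → (2.000,5.345)–(2.604,5.000)
cell (2,8): code 1101 → (2.720,9.000)–(2.000,8.768)
cell (2,9): code 1000 → (3.000,9.100)–(2.720,9.000)
cell (3,1): code 0110 → (3.000,1.324)–(4.000,1.272)
cell (3,8): code 1011 → (4.000,8.841)–(3.348,9.000)
cell (3,9): code 0001 → (3.348,9.000)–(3.000,9.100)
cell (4,1): code 0010 → (4.000,1.272)–(4.906,2.000)
cell (4,2): code 0111 → (4.906,2.000)–(5.000,2.340)
cell (4,3): code 1011 → (5.000,3.435)–(4.712,4.000)
cell (4,4): code 0011 → (4.712,4.000)–(4.024,5.000)
cell (4,5): code 0011 → (4.024,5.000)–(4.699,6.000)
cell (4,6): code 0111 → (4.699,6.000)–(5.000,6.953)
cell (4,7): code 1011 → (5.000,7.068)–(4.817,8.000)
cell (4,8): code 0001 → (4.817,8.000)–(4.000,8.841)
cell (5,2): code 0010 → (5.000,2.340)–(5.204,3.000)
cell (5,3): code 0001 → (5.204,3.000)–(5.000,3.435)
cell (5,6): code 0010 → (5.000,6.953)–(5.017,7.000)
cell (5,7): code 0001 → (5.017,7.000)–(5.000,7.068)
total: 26 segments, chained into 1 closed loop(s), length Σ = 20.884502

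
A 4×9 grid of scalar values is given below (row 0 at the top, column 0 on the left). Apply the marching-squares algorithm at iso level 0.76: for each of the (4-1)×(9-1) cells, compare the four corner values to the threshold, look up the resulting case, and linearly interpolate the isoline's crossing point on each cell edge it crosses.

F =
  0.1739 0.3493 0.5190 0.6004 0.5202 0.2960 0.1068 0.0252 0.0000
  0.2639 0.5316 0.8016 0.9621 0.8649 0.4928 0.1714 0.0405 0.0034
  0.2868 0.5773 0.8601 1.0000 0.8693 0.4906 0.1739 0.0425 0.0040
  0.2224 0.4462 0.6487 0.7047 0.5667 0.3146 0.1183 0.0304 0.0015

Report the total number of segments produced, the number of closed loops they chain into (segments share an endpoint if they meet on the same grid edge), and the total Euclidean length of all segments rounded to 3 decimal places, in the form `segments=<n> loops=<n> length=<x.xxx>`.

cell (0,1): code 0100 → (0.853,2.000)–(1.000,1.846)
cell (0,2): code 1100 → (0.441,3.000)–(0.853,2.000)
cell (0,3): code 1100 → (0.696,4.000)–(0.441,3.000)
cell (0,4): code 1000 → (1.000,4.282)–(0.696,4.000)
cell (1,1): code 0110 → (1.000,1.846)–(2.000,1.646)
cell (1,4): code 1001 → (2.000,4.289)–(1.000,4.282)
cell (2,1): code 0010 → (2.000,1.646)–(2.474,2.000)
cell (2,2): code 0011 → (2.474,2.000)–(2.813,3.000)
cell (2,3): code 0011 → (2.813,3.000)–(2.361,4.000)
cell (2,4): code 0001 → (2.361,4.000)–(2.000,4.289)
total: 10 segments, chained into 1 closed loop(s), length Σ = 7.967683

segments=10 loops=1 length=7.968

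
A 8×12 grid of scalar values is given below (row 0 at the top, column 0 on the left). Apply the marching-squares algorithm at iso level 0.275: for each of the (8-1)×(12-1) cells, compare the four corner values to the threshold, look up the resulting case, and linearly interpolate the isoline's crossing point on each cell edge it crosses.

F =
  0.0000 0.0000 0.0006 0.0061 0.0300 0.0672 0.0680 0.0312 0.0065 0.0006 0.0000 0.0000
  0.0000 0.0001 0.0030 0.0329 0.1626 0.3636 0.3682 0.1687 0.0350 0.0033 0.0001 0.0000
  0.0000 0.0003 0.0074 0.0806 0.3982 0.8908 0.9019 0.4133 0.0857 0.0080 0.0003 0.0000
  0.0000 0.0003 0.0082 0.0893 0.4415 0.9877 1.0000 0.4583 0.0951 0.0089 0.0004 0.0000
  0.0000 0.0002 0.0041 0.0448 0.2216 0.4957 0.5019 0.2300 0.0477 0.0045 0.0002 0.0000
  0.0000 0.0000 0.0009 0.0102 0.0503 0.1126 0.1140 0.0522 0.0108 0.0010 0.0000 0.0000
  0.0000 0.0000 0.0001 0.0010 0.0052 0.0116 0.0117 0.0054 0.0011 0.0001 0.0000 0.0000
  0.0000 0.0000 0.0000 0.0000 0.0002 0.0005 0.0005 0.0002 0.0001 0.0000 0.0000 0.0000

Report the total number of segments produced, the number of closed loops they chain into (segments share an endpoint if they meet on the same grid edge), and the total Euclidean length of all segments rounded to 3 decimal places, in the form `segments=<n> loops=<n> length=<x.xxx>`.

segments=16 loops=1 length=12.299

cell (0,4): code 0100 → (0.701,5.000)–(1.000,4.559)
cell (0,5): code 1100 → (0.690,6.000)–(0.701,5.000)
cell (0,6): code 1000 → (1.000,6.467)–(0.690,6.000)
cell (1,3): code 0100 → (1.477,4.000)–(2.000,3.612)
cell (1,4): code 1110 → (1.000,4.559)–(1.477,4.000)
cell (1,6): code 1101 → (1.435,7.000)–(1.000,6.467)
cell (1,7): code 1000 → (2.000,7.422)–(1.435,7.000)
cell (2,3): code 0110 → (2.000,3.612)–(3.000,3.527)
cell (2,7): code 1001 → (3.000,7.505)–(2.000,7.422)
cell (3,3): code 0010 → (3.000,3.527)–(3.757,4.000)
cell (3,4): code 0111 → (3.757,4.000)–(4.000,4.195)
cell (3,6): code 1011 → (4.000,6.834)–(3.803,7.000)
cell (3,7): code 0001 → (3.803,7.000)–(3.000,7.505)
cell (4,4): code 0010 → (4.000,4.195)–(4.576,5.000)
cell (4,5): code 0011 → (4.576,5.000)–(4.585,6.000)
cell (4,6): code 0001 → (4.585,6.000)–(4.000,6.834)
total: 16 segments, chained into 1 closed loop(s), length Σ = 12.298779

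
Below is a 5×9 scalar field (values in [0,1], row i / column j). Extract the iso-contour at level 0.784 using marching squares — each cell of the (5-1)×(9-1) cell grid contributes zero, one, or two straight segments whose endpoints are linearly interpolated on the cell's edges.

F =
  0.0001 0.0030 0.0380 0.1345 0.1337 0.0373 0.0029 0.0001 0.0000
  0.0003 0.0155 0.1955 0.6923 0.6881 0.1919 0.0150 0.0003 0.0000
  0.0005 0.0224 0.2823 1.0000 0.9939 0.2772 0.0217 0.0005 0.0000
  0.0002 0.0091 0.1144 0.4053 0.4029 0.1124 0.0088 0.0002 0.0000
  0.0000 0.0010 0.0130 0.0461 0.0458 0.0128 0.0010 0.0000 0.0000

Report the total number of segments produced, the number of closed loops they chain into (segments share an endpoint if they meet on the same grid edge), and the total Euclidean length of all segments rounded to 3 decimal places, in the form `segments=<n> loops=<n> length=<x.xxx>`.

cell (1,2): code 0100 → (1.298,3.000)–(2.000,2.699)
cell (1,3): code 1100 → (1.314,4.000)–(1.298,3.000)
cell (1,4): code 1000 → (2.000,4.293)–(1.314,4.000)
cell (2,2): code 0010 → (2.000,2.699)–(2.363,3.000)
cell (2,3): code 0011 → (2.363,3.000)–(2.355,4.000)
cell (2,4): code 0001 → (2.355,4.000)–(2.000,4.293)
total: 6 segments, chained into 1 closed loop(s), length Σ = 4.442234

segments=6 loops=1 length=4.442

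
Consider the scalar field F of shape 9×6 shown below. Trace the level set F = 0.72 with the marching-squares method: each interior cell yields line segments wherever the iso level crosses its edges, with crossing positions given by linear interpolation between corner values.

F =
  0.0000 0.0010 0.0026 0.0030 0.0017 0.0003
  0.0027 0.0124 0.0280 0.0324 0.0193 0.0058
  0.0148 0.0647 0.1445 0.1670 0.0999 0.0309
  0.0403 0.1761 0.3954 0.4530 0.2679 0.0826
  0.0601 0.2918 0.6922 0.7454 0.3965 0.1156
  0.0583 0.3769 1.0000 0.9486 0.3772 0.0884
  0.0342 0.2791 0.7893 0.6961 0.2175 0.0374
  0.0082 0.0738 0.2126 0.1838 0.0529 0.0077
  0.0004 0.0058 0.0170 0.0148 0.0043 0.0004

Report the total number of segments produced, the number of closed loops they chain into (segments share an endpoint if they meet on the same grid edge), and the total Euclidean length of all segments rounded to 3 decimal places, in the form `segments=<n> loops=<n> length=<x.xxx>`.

cell (3,2): code 0100 → (3.913,3.000)–(4.000,2.523)
cell (3,3): code 1000 → (4.000,3.073)–(3.913,3.000)
cell (4,1): code 0100 → (4.090,2.000)–(5.000,1.551)
cell (4,2): code 1110 → (4.000,2.523)–(4.090,2.000)
cell (4,3): code 1001 → (5.000,3.400)–(4.000,3.073)
cell (5,1): code 0110 → (5.000,1.551)–(6.000,1.864)
cell (5,2): code 1011 → (6.000,2.744)–(5.905,3.000)
cell (5,3): code 0001 → (5.905,3.000)–(5.000,3.400)
cell (6,1): code 0010 → (6.000,1.864)–(6.120,2.000)
cell (6,2): code 0001 → (6.120,2.000)–(6.000,2.744)
total: 10 segments, chained into 1 closed loop(s), length Σ = 6.441451

segments=10 loops=1 length=6.441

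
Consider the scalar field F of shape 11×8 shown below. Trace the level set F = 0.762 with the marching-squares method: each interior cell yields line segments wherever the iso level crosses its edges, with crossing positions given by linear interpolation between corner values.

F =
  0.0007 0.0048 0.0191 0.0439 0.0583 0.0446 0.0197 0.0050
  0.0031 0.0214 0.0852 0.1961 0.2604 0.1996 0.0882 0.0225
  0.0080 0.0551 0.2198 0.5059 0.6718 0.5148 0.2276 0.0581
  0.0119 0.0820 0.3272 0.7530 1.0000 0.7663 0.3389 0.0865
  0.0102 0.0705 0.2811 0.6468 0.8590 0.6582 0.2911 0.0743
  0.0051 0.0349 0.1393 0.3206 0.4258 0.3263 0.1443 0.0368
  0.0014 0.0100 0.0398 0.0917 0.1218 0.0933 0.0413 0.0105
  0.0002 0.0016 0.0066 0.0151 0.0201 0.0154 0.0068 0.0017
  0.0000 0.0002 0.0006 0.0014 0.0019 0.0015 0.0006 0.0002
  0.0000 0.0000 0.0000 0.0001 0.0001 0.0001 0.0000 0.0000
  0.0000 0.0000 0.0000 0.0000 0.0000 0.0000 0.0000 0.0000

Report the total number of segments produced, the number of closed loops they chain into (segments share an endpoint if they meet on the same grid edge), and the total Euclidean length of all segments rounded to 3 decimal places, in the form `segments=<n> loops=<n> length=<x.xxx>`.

segments=8 loops=1 length=5.745

cell (2,3): code 0100 → (2.275,4.000)–(3.000,3.036)
cell (2,4): code 1100 → (2.983,5.000)–(2.275,4.000)
cell (2,5): code 1000 → (3.000,5.010)–(2.983,5.000)
cell (3,3): code 0110 → (3.000,3.036)–(4.000,3.543)
cell (3,4): code 1011 → (4.000,4.483)–(3.040,5.000)
cell (3,5): code 0001 → (3.040,5.000)–(3.000,5.010)
cell (4,3): code 0010 → (4.000,3.543)–(4.224,4.000)
cell (4,4): code 0001 → (4.224,4.000)–(4.000,4.483)
total: 8 segments, chained into 1 closed loop(s), length Σ = 5.745031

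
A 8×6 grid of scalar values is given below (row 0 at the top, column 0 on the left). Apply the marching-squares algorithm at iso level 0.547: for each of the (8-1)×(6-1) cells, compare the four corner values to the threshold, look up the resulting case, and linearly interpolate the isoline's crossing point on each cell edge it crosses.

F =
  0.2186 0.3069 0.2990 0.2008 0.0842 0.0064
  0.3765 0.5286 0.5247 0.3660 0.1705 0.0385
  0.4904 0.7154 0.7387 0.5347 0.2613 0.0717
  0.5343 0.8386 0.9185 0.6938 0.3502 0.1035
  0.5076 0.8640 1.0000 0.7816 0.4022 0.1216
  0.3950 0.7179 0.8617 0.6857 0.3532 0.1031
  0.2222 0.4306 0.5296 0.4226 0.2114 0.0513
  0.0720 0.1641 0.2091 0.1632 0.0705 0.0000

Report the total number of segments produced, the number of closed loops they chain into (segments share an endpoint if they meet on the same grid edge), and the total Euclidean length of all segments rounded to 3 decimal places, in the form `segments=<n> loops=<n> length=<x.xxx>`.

segments=14 loops=1 length=13.324

cell (1,0): code 0100 → (1.099,1.000)–(2.000,0.252)
cell (1,1): code 1100 → (1.104,2.000)–(1.099,1.000)
cell (1,2): code 1000 → (2.000,2.940)–(1.104,2.000)
cell (2,0): code 0110 → (2.000,0.252)–(3.000,0.042)
cell (2,2): code 1101 → (2.077,3.000)–(2.000,2.940)
cell (2,3): code 1000 → (3.000,3.427)–(2.077,3.000)
cell (3,0): code 0110 → (3.000,0.042)–(4.000,0.111)
cell (3,3): code 1001 → (4.000,3.618)–(3.000,3.427)
cell (4,0): code 0110 → (4.000,0.111)–(5.000,0.471)
cell (4,3): code 1001 → (5.000,3.417)–(4.000,3.618)
cell (5,0): code 0010 → (5.000,0.471)–(5.595,1.000)
cell (5,1): code 0011 → (5.595,1.000)–(5.948,2.000)
cell (5,2): code 0011 → (5.948,2.000)–(5.527,3.000)
cell (5,3): code 0001 → (5.527,3.000)–(5.000,3.417)
total: 14 segments, chained into 1 closed loop(s), length Σ = 13.323644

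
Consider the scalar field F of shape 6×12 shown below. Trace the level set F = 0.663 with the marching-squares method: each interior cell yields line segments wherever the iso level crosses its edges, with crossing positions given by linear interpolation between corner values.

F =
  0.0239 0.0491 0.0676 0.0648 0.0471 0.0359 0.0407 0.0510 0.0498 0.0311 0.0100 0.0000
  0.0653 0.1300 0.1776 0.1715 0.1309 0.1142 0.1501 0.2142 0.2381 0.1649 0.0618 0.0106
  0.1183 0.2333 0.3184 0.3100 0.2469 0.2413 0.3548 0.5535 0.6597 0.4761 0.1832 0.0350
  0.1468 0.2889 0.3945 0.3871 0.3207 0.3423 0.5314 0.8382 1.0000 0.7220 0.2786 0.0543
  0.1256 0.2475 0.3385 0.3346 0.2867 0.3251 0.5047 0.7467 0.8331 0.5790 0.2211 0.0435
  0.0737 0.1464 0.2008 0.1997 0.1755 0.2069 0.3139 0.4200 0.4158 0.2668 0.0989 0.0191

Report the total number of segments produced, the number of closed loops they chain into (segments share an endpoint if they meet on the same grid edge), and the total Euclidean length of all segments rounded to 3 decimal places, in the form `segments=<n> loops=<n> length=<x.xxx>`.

cell (2,6): code 0100 → (2.385,7.000)–(3.000,6.429)
cell (2,7): code 1100 → (2.010,8.000)–(2.385,7.000)
cell (2,8): code 1100 → (2.760,9.000)–(2.010,8.000)
cell (2,9): code 1000 → (3.000,9.133)–(2.760,9.000)
cell (3,6): code 0110 → (3.000,6.429)–(4.000,6.654)
cell (3,8): code 1011 → (4.000,8.669)–(3.413,9.000)
cell (3,9): code 0001 → (3.413,9.000)–(3.000,9.133)
cell (4,6): code 0010 → (4.000,6.654)–(4.256,7.000)
cell (4,7): code 0011 → (4.256,7.000)–(4.408,8.000)
cell (4,8): code 0001 → (4.408,8.000)–(4.000,8.669)
total: 10 segments, chained into 1 closed loop(s), length Σ = 7.790259

segments=10 loops=1 length=7.790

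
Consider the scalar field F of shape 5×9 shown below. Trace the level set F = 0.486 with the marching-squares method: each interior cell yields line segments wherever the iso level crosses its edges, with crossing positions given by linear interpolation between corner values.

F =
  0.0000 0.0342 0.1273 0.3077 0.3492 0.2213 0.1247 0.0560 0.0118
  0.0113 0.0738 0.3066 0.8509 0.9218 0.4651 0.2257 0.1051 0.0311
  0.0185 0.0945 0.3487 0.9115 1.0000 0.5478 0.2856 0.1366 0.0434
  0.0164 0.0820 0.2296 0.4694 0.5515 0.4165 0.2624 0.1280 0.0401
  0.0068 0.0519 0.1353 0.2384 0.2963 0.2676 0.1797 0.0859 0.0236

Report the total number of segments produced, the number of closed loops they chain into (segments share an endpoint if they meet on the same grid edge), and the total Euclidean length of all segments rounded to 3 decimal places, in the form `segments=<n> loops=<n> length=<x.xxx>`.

cell (0,2): code 0100 → (0.328,3.000)–(1.000,2.330)
cell (0,3): code 1100 → (0.239,4.000)–(0.328,3.000)
cell (0,4): code 1000 → (1.000,4.954)–(0.239,4.000)
cell (1,2): code 0110 → (1.000,2.330)–(2.000,2.244)
cell (1,4): code 1101 → (1.253,5.000)–(1.000,4.954)
cell (1,5): code 1000 → (2.000,5.236)–(1.253,5.000)
cell (2,2): code 0010 → (2.000,2.244)–(2.962,3.000)
cell (2,3): code 0111 → (2.962,3.000)–(3.000,3.202)
cell (2,4): code 1011 → (3.000,4.485)–(2.471,5.000)
cell (2,5): code 0001 → (2.471,5.000)–(2.000,5.236)
cell (3,3): code 0010 → (3.000,3.202)–(3.257,4.000)
cell (3,4): code 0001 → (3.257,4.000)–(3.000,4.485)
total: 12 segments, chained into 1 closed loop(s), length Σ = 9.298968

segments=12 loops=1 length=9.299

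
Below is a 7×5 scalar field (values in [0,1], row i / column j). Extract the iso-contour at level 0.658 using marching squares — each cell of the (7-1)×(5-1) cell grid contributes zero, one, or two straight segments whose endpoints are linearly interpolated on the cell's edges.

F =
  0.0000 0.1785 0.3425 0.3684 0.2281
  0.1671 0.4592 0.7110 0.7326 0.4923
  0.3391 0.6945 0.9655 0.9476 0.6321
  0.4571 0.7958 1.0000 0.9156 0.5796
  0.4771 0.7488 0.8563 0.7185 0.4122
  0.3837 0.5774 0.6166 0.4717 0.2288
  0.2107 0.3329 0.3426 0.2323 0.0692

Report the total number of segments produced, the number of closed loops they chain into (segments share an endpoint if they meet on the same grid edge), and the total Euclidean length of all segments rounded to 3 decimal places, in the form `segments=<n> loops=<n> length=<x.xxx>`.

cell (0,1): code 0100 → (0.856,2.000)–(1.000,1.790)
cell (0,2): code 1100 → (0.795,3.000)–(0.856,2.000)
cell (0,3): code 1000 → (1.000,3.310)–(0.795,3.000)
cell (1,0): code 0100 → (1.845,1.000)–(2.000,0.897)
cell (1,1): code 1110 → (1.000,1.790)–(1.845,1.000)
cell (1,3): code 1001 → (2.000,3.918)–(1.000,3.310)
cell (2,0): code 0110 → (2.000,0.897)–(3.000,0.593)
cell (2,3): code 1001 → (3.000,3.767)–(2.000,3.918)
cell (3,0): code 0110 → (3.000,0.593)–(4.000,0.666)
cell (3,3): code 1001 → (4.000,3.198)–(3.000,3.767)
cell (4,0): code 0010 → (4.000,0.666)–(4.530,1.000)
cell (4,1): code 0011 → (4.530,1.000)–(4.827,2.000)
cell (4,2): code 0011 → (4.827,2.000)–(4.245,3.000)
cell (4,3): code 0001 → (4.245,3.000)–(4.000,3.198)
total: 14 segments, chained into 1 closed loop(s), length Σ = 11.492619

segments=14 loops=1 length=11.493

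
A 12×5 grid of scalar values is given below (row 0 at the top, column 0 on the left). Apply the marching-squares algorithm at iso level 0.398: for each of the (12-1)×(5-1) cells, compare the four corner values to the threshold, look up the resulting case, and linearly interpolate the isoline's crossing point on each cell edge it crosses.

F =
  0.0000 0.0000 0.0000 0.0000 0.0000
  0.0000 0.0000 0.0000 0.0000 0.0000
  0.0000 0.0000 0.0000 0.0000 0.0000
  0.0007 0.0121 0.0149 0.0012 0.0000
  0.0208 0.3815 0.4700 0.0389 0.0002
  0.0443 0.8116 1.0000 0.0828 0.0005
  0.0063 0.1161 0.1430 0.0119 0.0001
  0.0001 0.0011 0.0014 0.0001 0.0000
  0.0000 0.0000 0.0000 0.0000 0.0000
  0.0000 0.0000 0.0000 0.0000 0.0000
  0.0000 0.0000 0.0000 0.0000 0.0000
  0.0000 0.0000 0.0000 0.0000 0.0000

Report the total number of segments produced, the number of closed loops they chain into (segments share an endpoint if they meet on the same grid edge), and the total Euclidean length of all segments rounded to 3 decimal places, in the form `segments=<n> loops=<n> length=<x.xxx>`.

segments=8 loops=1 length=6.235

cell (3,1): code 0100 → (3.842,2.000)–(4.000,1.186)
cell (3,2): code 1000 → (4.000,2.167)–(3.842,2.000)
cell (4,0): code 0100 → (4.038,1.000)–(5.000,0.461)
cell (4,1): code 1110 → (4.000,1.186)–(4.038,1.000)
cell (4,2): code 1001 → (5.000,2.656)–(4.000,2.167)
cell (5,0): code 0010 → (5.000,0.461)–(5.595,1.000)
cell (5,1): code 0011 → (5.595,1.000)–(5.702,2.000)
cell (5,2): code 0001 → (5.702,2.000)–(5.000,2.656)
total: 8 segments, chained into 1 closed loop(s), length Σ = 6.234686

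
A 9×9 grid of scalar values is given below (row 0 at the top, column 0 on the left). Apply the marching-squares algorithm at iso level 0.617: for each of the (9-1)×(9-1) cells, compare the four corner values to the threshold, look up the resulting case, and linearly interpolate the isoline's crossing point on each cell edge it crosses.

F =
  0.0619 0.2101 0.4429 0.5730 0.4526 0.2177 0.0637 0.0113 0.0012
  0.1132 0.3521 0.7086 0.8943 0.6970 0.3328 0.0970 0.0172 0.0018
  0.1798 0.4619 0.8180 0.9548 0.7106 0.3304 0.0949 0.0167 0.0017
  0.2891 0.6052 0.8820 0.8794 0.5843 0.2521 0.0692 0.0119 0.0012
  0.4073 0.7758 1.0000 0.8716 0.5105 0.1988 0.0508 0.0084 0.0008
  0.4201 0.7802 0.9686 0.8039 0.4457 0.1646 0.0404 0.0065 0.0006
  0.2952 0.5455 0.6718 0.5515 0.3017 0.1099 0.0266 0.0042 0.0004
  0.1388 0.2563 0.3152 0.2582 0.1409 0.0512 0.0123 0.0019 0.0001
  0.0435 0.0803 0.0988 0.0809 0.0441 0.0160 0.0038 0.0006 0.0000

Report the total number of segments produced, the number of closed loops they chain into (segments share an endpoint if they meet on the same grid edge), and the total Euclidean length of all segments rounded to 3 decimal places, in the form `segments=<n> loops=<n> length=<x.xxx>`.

segments=20 loops=1 length=15.332

cell (0,1): code 0100 → (0.655,2.000)–(1.000,1.743)
cell (0,2): code 1100 → (0.137,3.000)–(0.655,2.000)
cell (0,3): code 1100 → (0.673,4.000)–(0.137,3.000)
cell (0,4): code 1000 → (1.000,4.220)–(0.673,4.000)
cell (1,1): code 0110 → (1.000,1.743)–(2.000,1.436)
cell (1,4): code 1001 → (2.000,4.246)–(1.000,4.220)
cell (2,1): code 0110 → (2.000,1.436)–(3.000,1.043)
cell (2,3): code 1011 → (3.000,3.889)–(2.741,4.000)
cell (2,4): code 0001 → (2.741,4.000)–(2.000,4.246)
cell (3,0): code 0100 → (3.069,1.000)–(4.000,0.569)
cell (3,1): code 1110 → (3.000,1.043)–(3.069,1.000)
cell (3,3): code 1001 → (4.000,3.705)–(3.000,3.889)
cell (4,0): code 0110 → (4.000,0.569)–(5.000,0.547)
cell (4,3): code 1001 → (5.000,3.522)–(4.000,3.705)
cell (5,0): code 0010 → (5.000,0.547)–(5.695,1.000)
cell (5,1): code 0111 → (5.695,1.000)–(6.000,1.566)
cell (5,2): code 1011 → (6.000,2.456)–(5.740,3.000)
cell (5,3): code 0001 → (5.740,3.000)–(5.000,3.522)
cell (6,1): code 0010 → (6.000,1.566)–(6.154,2.000)
cell (6,2): code 0001 → (6.154,2.000)–(6.000,2.456)
total: 20 segments, chained into 1 closed loop(s), length Σ = 15.332156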